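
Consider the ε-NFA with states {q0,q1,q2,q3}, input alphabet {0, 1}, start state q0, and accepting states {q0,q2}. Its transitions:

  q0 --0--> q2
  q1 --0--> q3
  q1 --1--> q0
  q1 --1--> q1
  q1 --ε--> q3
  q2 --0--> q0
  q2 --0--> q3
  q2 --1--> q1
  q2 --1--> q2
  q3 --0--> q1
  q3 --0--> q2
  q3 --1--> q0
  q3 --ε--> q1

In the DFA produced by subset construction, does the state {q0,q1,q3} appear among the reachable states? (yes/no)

yes

Start state of the DFA: {q0} (ε-closure of the NFA start).
{q0} --0--> {q2}  [new]
{q0} --1--> ∅  [new]
{q2} --0--> {q0,q1,q3}  [new]
{q2} --1--> {q1,q2,q3}  [new]
∅ --0--> ∅  [seen]
∅ --1--> ∅  [seen]
{q0,q1,q3} --0--> {q1,q2,q3}  [seen]
{q0,q1,q3} --1--> {q0,q1,q3}  [seen]
{q1,q2,q3} --0--> {q0,q1,q2,q3}  [new]
{q1,q2,q3} --1--> {q0,q1,q2,q3}  [seen]
{q0,q1,q2,q3} --0--> {q0,q1,q2,q3}  [seen]
{q0,q1,q2,q3} --1--> {q0,q1,q2,q3}  [seen]
Reachable DFA states: {q0}, {q2}, ∅, {q0,q1,q3}, {q1,q2,q3}, {q0,q1,q2,q3}.
{q0,q1,q3} is among them.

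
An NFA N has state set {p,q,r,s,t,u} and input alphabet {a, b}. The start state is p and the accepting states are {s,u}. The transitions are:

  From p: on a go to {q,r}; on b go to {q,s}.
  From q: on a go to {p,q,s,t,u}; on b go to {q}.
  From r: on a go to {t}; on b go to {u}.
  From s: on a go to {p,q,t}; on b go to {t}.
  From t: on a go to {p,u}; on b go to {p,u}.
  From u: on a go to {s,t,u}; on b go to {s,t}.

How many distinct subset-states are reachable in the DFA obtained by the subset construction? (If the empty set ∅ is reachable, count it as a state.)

10

Start state of the DFA: {p}.
{p} --a--> {q,r}  [new]
{p} --b--> {q,s}  [new]
{q,r} --a--> {p,q,s,t,u}  [new]
{q,r} --b--> {q,u}  [new]
{q,s} --a--> {p,q,s,t,u}  [seen]
{q,s} --b--> {q,t}  [new]
{p,q,s,t,u} --a--> {p,q,r,s,t,u}  [new]
{p,q,s,t,u} --b--> {p,q,s,t,u}  [seen]
{q,u} --a--> {p,q,s,t,u}  [seen]
{q,u} --b--> {q,s,t}  [new]
{q,t} --a--> {p,q,s,t,u}  [seen]
{q,t} --b--> {p,q,u}  [new]
{p,q,r,s,t,u} --a--> {p,q,r,s,t,u}  [seen]
{p,q,r,s,t,u} --b--> {p,q,s,t,u}  [seen]
{q,s,t} --a--> {p,q,s,t,u}  [seen]
{q,s,t} --b--> {p,q,t,u}  [new]
{p,q,u} --a--> {p,q,r,s,t,u}  [seen]
{p,q,u} --b--> {q,s,t}  [seen]
{p,q,t,u} --a--> {p,q,r,s,t,u}  [seen]
{p,q,t,u} --b--> {p,q,s,t,u}  [seen]
Reachable DFA states: {p}, {q,r}, {q,s}, {p,q,s,t,u}, {q,u}, {q,t}, {p,q,r,s,t,u}, {q,s,t}, {p,q,u}, {p,q,t,u}.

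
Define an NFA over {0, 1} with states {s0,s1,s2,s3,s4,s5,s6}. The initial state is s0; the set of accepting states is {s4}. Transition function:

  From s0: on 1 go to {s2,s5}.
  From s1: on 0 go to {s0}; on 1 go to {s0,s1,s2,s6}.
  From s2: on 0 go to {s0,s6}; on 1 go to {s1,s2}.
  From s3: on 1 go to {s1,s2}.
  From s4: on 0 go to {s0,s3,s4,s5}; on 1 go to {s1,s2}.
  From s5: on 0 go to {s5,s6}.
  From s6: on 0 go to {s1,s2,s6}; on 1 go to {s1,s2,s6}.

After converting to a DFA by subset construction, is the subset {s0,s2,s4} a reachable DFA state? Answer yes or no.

Start state of the DFA: {s0}.
{s0} --0--> ∅  [new]
{s0} --1--> {s2,s5}  [new]
∅ --0--> ∅  [seen]
∅ --1--> ∅  [seen]
{s2,s5} --0--> {s0,s5,s6}  [new]
{s2,s5} --1--> {s1,s2}  [new]
{s0,s5,s6} --0--> {s1,s2,s5,s6}  [new]
{s0,s5,s6} --1--> {s1,s2,s5,s6}  [seen]
{s1,s2} --0--> {s0,s6}  [new]
{s1,s2} --1--> {s0,s1,s2,s6}  [new]
{s1,s2,s5,s6} --0--> {s0,s1,s2,s5,s6}  [new]
{s1,s2,s5,s6} --1--> {s0,s1,s2,s6}  [seen]
{s0,s6} --0--> {s1,s2,s6}  [new]
{s0,s6} --1--> {s1,s2,s5,s6}  [seen]
{s0,s1,s2,s6} --0--> {s0,s1,s2,s6}  [seen]
{s0,s1,s2,s6} --1--> {s0,s1,s2,s5,s6}  [seen]
{s0,s1,s2,s5,s6} --0--> {s0,s1,s2,s5,s6}  [seen]
{s0,s1,s2,s5,s6} --1--> {s0,s1,s2,s5,s6}  [seen]
{s1,s2,s6} --0--> {s0,s1,s2,s6}  [seen]
{s1,s2,s6} --1--> {s0,s1,s2,s6}  [seen]
Reachable DFA states: {s0}, ∅, {s2,s5}, {s0,s5,s6}, {s1,s2}, {s1,s2,s5,s6}, {s0,s6}, {s0,s1,s2,s6}, {s0,s1,s2,s5,s6}, {s1,s2,s6}.
{s0,s2,s4} is not among them.

no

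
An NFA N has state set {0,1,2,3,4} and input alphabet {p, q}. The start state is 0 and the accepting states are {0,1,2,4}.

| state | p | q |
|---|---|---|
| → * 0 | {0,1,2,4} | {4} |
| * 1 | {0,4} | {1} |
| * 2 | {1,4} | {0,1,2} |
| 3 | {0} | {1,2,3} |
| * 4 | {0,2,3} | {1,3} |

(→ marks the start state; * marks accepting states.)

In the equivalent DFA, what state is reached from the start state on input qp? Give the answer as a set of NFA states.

{0,2,3}

Start: {0}.
δ(0,q) = {4}.
Union: {4}.
After q: {4}.
δ(4,p) = {0,2,3}.
Union: {0,2,3}.
After p: {0,2,3}.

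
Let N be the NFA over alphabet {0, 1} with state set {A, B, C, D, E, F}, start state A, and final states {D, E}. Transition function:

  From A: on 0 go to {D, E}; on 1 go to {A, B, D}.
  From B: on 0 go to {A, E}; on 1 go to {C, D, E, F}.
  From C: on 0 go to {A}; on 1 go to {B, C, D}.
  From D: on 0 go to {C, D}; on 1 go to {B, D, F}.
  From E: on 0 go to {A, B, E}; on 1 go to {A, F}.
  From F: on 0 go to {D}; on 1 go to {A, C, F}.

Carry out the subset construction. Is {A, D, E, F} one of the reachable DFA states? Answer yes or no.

no

Start state of the DFA: {A}.
{A} --0--> {D, E}  [new]
{A} --1--> {A, B, D}  [new]
{D, E} --0--> {A, B, C, D, E}  [new]
{D, E} --1--> {A, B, D, F}  [new]
{A, B, D} --0--> {A, C, D, E}  [new]
{A, B, D} --1--> {A, B, C, D, E, F}  [new]
{A, B, C, D, E} --0--> {A, B, C, D, E}  [seen]
{A, B, C, D, E} --1--> {A, B, C, D, E, F}  [seen]
{A, B, D, F} --0--> {A, C, D, E}  [seen]
{A, B, D, F} --1--> {A, B, C, D, E, F}  [seen]
{A, C, D, E} --0--> {A, B, C, D, E}  [seen]
{A, C, D, E} --1--> {A, B, C, D, F}  [new]
{A, B, C, D, E, F} --0--> {A, B, C, D, E}  [seen]
{A, B, C, D, E, F} --1--> {A, B, C, D, E, F}  [seen]
{A, B, C, D, F} --0--> {A, C, D, E}  [seen]
{A, B, C, D, F} --1--> {A, B, C, D, E, F}  [seen]
Reachable DFA states: {A}, {D, E}, {A, B, D}, {A, B, C, D, E}, {A, B, D, F}, {A, C, D, E}, {A, B, C, D, E, F}, {A, B, C, D, F}.
{A, D, E, F} is not among them.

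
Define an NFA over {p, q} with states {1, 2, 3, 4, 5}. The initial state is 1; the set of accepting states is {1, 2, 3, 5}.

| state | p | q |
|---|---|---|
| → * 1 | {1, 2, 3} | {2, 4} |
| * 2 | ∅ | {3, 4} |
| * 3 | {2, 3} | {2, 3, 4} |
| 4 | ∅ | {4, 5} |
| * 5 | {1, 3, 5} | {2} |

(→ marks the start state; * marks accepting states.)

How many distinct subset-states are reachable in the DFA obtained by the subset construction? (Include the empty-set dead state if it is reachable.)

9

Start state of the DFA: {1}.
{1} --p--> {1, 2, 3}  [new]
{1} --q--> {2, 4}  [new]
{1, 2, 3} --p--> {1, 2, 3}  [seen]
{1, 2, 3} --q--> {2, 3, 4}  [new]
{2, 4} --p--> ∅  [new]
{2, 4} --q--> {3, 4, 5}  [new]
{2, 3, 4} --p--> {2, 3}  [new]
{2, 3, 4} --q--> {2, 3, 4, 5}  [new]
∅ --p--> ∅  [seen]
∅ --q--> ∅  [seen]
{3, 4, 5} --p--> {1, 2, 3, 5}  [new]
{3, 4, 5} --q--> {2, 3, 4, 5}  [seen]
{2, 3} --p--> {2, 3}  [seen]
{2, 3} --q--> {2, 3, 4}  [seen]
{2, 3, 4, 5} --p--> {1, 2, 3, 5}  [seen]
{2, 3, 4, 5} --q--> {2, 3, 4, 5}  [seen]
{1, 2, 3, 5} --p--> {1, 2, 3, 5}  [seen]
{1, 2, 3, 5} --q--> {2, 3, 4}  [seen]
Reachable DFA states: {1}, {1, 2, 3}, {2, 4}, {2, 3, 4}, ∅, {3, 4, 5}, {2, 3}, {2, 3, 4, 5}, {1, 2, 3, 5}.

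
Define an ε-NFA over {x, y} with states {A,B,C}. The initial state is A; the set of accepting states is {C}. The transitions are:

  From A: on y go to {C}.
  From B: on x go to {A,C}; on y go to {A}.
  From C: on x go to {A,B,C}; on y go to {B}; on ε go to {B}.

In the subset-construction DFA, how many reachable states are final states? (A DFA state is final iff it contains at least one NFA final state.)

2

Start state of the DFA: {A} (ε-closure of the NFA start).
{A} --x--> ∅  [new]
{A} --y--> {B,C}  [new]
∅ --x--> ∅  [seen]
∅ --y--> ∅  [seen]
{B,C} --x--> {A,B,C}  [new]
{B,C} --y--> {A,B}  [new]
{A,B,C} --x--> {A,B,C}  [seen]
{A,B,C} --y--> {A,B,C}  [seen]
{A,B} --x--> {A,B,C}  [seen]
{A,B} --y--> {A,B,C}  [seen]
Reachable DFA states: {A}, ∅, {B,C}, {A,B,C}, {A,B}.
Accepting DFA states (contain an NFA accepting state): {B,C}, {A,B,C}.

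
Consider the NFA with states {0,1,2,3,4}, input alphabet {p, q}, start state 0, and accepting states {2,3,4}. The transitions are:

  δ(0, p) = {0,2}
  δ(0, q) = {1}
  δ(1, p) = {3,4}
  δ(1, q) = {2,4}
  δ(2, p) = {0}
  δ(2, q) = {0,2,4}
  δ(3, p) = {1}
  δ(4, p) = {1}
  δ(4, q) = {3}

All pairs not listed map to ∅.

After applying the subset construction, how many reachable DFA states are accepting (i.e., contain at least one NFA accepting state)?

11

Start state of the DFA: {0}.
{0} --p--> {0,2}  [new]
{0} --q--> {1}  [new]
{0,2} --p--> {0,2}  [seen]
{0,2} --q--> {0,1,2,4}  [new]
{1} --p--> {3,4}  [new]
{1} --q--> {2,4}  [new]
{0,1,2,4} --p--> {0,1,2,3,4}  [new]
{0,1,2,4} --q--> {0,1,2,3,4}  [seen]
{3,4} --p--> {1}  [seen]
{3,4} --q--> {3}  [new]
{2,4} --p--> {0,1}  [new]
{2,4} --q--> {0,2,3,4}  [new]
{0,1,2,3,4} --p--> {0,1,2,3,4}  [seen]
{0,1,2,3,4} --q--> {0,1,2,3,4}  [seen]
{3} --p--> {1}  [seen]
{3} --q--> ∅  [new]
{0,1} --p--> {0,2,3,4}  [seen]
{0,1} --q--> {1,2,4}  [new]
{0,2,3,4} --p--> {0,1,2}  [new]
{0,2,3,4} --q--> {0,1,2,3,4}  [seen]
∅ --p--> ∅  [seen]
∅ --q--> ∅  [seen]
{1,2,4} --p--> {0,1,3,4}  [new]
{1,2,4} --q--> {0,2,3,4}  [seen]
{0,1,2} --p--> {0,2,3,4}  [seen]
{0,1,2} --q--> {0,1,2,4}  [seen]
{0,1,3,4} --p--> {0,1,2,3,4}  [seen]
{0,1,3,4} --q--> {1,2,3,4}  [new]
{1,2,3,4} --p--> {0,1,3,4}  [seen]
{1,2,3,4} --q--> {0,2,3,4}  [seen]
Reachable DFA states: {0}, {0,2}, {1}, {0,1,2,4}, {3,4}, {2,4}, {0,1,2,3,4}, {3}, {0,1}, {0,2,3,4}, ∅, {1,2,4}, {0,1,2}, {0,1,3,4}, {1,2,3,4}.
Accepting DFA states (contain an NFA accepting state): {0,2}, {0,1,2,4}, {3,4}, {2,4}, {0,1,2,3,4}, {3}, {0,2,3,4}, {1,2,4}, {0,1,2}, {0,1,3,4}, {1,2,3,4}.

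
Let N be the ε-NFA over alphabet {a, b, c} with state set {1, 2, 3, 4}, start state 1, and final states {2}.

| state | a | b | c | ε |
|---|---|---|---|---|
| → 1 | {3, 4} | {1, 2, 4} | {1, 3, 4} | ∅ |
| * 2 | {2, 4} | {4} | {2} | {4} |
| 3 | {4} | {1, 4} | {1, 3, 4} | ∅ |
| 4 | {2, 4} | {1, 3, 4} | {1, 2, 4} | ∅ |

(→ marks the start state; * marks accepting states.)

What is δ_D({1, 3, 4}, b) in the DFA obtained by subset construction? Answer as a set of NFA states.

{1, 2, 3, 4}

δ(1,b) = {1, 2, 4}; δ(3,b) = {1, 4}; δ(4,b) = {1, 3, 4}.
Union: {1, 2, 3, 4}.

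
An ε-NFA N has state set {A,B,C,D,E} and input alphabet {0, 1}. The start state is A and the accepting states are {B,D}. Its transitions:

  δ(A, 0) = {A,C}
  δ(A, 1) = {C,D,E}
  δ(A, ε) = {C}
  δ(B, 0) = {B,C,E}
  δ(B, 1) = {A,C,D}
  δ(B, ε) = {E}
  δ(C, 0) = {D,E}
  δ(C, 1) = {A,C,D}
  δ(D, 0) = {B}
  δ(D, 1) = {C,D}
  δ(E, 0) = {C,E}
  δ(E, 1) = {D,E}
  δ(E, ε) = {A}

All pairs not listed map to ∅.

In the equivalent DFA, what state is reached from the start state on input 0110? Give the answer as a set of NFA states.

Start: {A,C}.
δ(A,0) = {A,C}; δ(C,0) = {D,E}.
Union: {A,C,D,E}.
After 0: {A,C,D,E}.
δ(A,1) = {C,D,E}; δ(C,1) = {A,C,D}; δ(D,1) = {C,D}; δ(E,1) = {D,E}.
Union: {A,C,D,E}.
After 1: {A,C,D,E}.
δ(A,1) = {C,D,E}; δ(C,1) = {A,C,D}; δ(D,1) = {C,D}; δ(E,1) = {D,E}.
Union: {A,C,D,E}.
After 1: {A,C,D,E}.
δ(A,0) = {A,C}; δ(C,0) = {D,E}; δ(D,0) = {B}; δ(E,0) = {C,E}.
Union: {A,B,C,D,E}.
After 0: {A,B,C,D,E}.

{A,B,C,D,E}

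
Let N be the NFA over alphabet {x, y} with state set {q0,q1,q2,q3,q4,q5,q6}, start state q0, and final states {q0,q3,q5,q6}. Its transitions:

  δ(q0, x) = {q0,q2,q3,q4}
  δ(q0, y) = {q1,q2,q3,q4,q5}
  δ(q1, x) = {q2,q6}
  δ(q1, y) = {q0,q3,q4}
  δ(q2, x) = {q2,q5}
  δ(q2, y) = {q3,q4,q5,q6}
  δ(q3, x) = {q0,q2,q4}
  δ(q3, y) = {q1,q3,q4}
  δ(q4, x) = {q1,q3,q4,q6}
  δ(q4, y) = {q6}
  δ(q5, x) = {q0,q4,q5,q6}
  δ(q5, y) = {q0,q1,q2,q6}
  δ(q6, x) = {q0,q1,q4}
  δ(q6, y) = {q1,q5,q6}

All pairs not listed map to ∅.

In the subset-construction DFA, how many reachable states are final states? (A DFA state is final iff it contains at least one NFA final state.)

5

Start state of the DFA: {q0}.
{q0} --x--> {q0,q2,q3,q4}  [new]
{q0} --y--> {q1,q2,q3,q4,q5}  [new]
{q0,q2,q3,q4} --x--> {q0,q1,q2,q3,q4,q5,q6}  [new]
{q0,q2,q3,q4} --y--> {q1,q2,q3,q4,q5,q6}  [new]
{q1,q2,q3,q4,q5} --x--> {q0,q1,q2,q3,q4,q5,q6}  [seen]
{q1,q2,q3,q4,q5} --y--> {q0,q1,q2,q3,q4,q5,q6}  [seen]
{q0,q1,q2,q3,q4,q5,q6} --x--> {q0,q1,q2,q3,q4,q5,q6}  [seen]
{q0,q1,q2,q3,q4,q5,q6} --y--> {q0,q1,q2,q3,q4,q5,q6}  [seen]
{q1,q2,q3,q4,q5,q6} --x--> {q0,q1,q2,q3,q4,q5,q6}  [seen]
{q1,q2,q3,q4,q5,q6} --y--> {q0,q1,q2,q3,q4,q5,q6}  [seen]
Reachable DFA states: {q0}, {q0,q2,q3,q4}, {q1,q2,q3,q4,q5}, {q0,q1,q2,q3,q4,q5,q6}, {q1,q2,q3,q4,q5,q6}.
Accepting DFA states (contain an NFA accepting state): {q0}, {q0,q2,q3,q4}, {q1,q2,q3,q4,q5}, {q0,q1,q2,q3,q4,q5,q6}, {q1,q2,q3,q4,q5,q6}.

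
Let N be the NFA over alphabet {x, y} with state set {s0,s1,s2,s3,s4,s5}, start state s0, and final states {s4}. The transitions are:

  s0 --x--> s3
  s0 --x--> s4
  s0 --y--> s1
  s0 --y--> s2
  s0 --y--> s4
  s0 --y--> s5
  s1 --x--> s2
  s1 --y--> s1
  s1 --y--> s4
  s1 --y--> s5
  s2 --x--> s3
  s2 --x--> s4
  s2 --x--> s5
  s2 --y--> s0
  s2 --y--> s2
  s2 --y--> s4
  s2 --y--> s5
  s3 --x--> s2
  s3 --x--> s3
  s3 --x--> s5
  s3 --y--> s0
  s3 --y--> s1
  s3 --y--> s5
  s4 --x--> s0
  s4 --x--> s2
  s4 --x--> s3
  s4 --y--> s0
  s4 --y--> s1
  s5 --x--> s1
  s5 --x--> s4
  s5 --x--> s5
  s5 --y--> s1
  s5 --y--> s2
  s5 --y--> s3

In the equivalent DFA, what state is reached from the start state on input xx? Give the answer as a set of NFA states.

Start: {s0}.
δ(s0,x) = {s3,s4}.
Union: {s3,s4}.
After x: {s3,s4}.
δ(s3,x) = {s2,s3,s5}; δ(s4,x) = {s0,s2,s3}.
Union: {s0,s2,s3,s5}.
After x: {s0,s2,s3,s5}.

{s0,s2,s3,s5}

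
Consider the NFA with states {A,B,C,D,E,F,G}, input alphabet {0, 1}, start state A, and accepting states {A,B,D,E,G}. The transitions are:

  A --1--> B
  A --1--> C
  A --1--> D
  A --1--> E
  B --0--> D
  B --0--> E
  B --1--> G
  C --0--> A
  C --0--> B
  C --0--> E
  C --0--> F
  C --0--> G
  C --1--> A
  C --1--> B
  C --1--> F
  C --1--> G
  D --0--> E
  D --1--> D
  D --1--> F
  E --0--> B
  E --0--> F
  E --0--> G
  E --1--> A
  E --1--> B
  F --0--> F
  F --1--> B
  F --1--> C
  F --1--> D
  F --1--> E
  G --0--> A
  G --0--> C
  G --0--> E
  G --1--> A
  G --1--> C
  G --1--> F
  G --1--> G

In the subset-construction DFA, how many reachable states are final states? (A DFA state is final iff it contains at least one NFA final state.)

Start state of the DFA: {A}.
{A} --0--> ∅  [new]
{A} --1--> {B,C,D,E}  [new]
∅ --0--> ∅  [seen]
∅ --1--> ∅  [seen]
{B,C,D,E} --0--> {A,B,D,E,F,G}  [new]
{B,C,D,E} --1--> {A,B,D,F,G}  [new]
{A,B,D,E,F,G} --0--> {A,B,C,D,E,F,G}  [new]
{A,B,D,E,F,G} --1--> {A,B,C,D,E,F,G}  [seen]
{A,B,D,F,G} --0--> {A,C,D,E,F}  [new]
{A,B,D,F,G} --1--> {A,B,C,D,E,F,G}  [seen]
{A,B,C,D,E,F,G} --0--> {A,B,C,D,E,F,G}  [seen]
{A,B,C,D,E,F,G} --1--> {A,B,C,D,E,F,G}  [seen]
{A,C,D,E,F} --0--> {A,B,E,F,G}  [new]
{A,C,D,E,F} --1--> {A,B,C,D,E,F,G}  [seen]
{A,B,E,F,G} --0--> {A,B,C,D,E,F,G}  [seen]
{A,B,E,F,G} --1--> {A,B,C,D,E,F,G}  [seen]
Reachable DFA states: {A}, ∅, {B,C,D,E}, {A,B,D,E,F,G}, {A,B,D,F,G}, {A,B,C,D,E,F,G}, {A,C,D,E,F}, {A,B,E,F,G}.
Accepting DFA states (contain an NFA accepting state): {A}, {B,C,D,E}, {A,B,D,E,F,G}, {A,B,D,F,G}, {A,B,C,D,E,F,G}, {A,C,D,E,F}, {A,B,E,F,G}.

7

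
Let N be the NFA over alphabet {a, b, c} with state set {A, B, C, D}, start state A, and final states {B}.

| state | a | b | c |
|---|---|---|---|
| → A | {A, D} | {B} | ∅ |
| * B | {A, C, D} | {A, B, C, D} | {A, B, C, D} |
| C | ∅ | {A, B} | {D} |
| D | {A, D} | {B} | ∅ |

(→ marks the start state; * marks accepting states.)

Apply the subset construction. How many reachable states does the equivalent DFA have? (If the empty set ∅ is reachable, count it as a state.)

Start state of the DFA: {A}.
{A} --a--> {A, D}  [new]
{A} --b--> {B}  [new]
{A} --c--> ∅  [new]
{A, D} --a--> {A, D}  [seen]
{A, D} --b--> {B}  [seen]
{A, D} --c--> ∅  [seen]
{B} --a--> {A, C, D}  [new]
{B} --b--> {A, B, C, D}  [new]
{B} --c--> {A, B, C, D}  [seen]
∅ --a--> ∅  [seen]
∅ --b--> ∅  [seen]
∅ --c--> ∅  [seen]
{A, C, D} --a--> {A, D}  [seen]
{A, C, D} --b--> {A, B}  [new]
{A, C, D} --c--> {D}  [new]
{A, B, C, D} --a--> {A, C, D}  [seen]
{A, B, C, D} --b--> {A, B, C, D}  [seen]
{A, B, C, D} --c--> {A, B, C, D}  [seen]
{A, B} --a--> {A, C, D}  [seen]
{A, B} --b--> {A, B, C, D}  [seen]
{A, B} --c--> {A, B, C, D}  [seen]
{D} --a--> {A, D}  [seen]
{D} --b--> {B}  [seen]
{D} --c--> ∅  [seen]
Reachable DFA states: {A}, {A, D}, {B}, ∅, {A, C, D}, {A, B, C, D}, {A, B}, {D}.

8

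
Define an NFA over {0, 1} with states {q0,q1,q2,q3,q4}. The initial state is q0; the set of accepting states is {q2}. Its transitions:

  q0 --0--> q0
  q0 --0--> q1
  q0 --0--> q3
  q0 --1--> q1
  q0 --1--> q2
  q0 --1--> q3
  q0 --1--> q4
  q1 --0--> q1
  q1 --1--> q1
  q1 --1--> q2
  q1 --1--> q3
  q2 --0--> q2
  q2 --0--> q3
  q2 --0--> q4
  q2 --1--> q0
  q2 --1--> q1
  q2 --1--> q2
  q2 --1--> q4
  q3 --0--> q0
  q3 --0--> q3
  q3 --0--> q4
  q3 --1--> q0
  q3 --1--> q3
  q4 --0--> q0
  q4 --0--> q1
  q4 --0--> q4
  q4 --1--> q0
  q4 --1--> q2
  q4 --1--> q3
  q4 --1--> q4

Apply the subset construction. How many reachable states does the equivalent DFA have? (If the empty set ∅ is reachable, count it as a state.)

Start state of the DFA: {q0}.
{q0} --0--> {q0,q1,q3}  [new]
{q0} --1--> {q1,q2,q3,q4}  [new]
{q0,q1,q3} --0--> {q0,q1,q3,q4}  [new]
{q0,q1,q3} --1--> {q0,q1,q2,q3,q4}  [new]
{q1,q2,q3,q4} --0--> {q0,q1,q2,q3,q4}  [seen]
{q1,q2,q3,q4} --1--> {q0,q1,q2,q3,q4}  [seen]
{q0,q1,q3,q4} --0--> {q0,q1,q3,q4}  [seen]
{q0,q1,q3,q4} --1--> {q0,q1,q2,q3,q4}  [seen]
{q0,q1,q2,q3,q4} --0--> {q0,q1,q2,q3,q4}  [seen]
{q0,q1,q2,q3,q4} --1--> {q0,q1,q2,q3,q4}  [seen]
Reachable DFA states: {q0}, {q0,q1,q3}, {q1,q2,q3,q4}, {q0,q1,q3,q4}, {q0,q1,q2,q3,q4}.

5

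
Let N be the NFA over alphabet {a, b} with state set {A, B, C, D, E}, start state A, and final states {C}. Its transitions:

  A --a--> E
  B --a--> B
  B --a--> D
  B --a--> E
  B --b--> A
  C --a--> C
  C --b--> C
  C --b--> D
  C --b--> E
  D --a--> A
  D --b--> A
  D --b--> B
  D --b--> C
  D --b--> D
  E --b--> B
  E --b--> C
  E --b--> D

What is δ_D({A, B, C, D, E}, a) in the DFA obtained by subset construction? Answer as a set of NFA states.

{A, B, C, D, E}

δ(A,a) = {E}; δ(B,a) = {B, D, E}; δ(C,a) = {C}; δ(D,a) = {A}; δ(E,a) = ∅.
Union: {A, B, C, D, E}.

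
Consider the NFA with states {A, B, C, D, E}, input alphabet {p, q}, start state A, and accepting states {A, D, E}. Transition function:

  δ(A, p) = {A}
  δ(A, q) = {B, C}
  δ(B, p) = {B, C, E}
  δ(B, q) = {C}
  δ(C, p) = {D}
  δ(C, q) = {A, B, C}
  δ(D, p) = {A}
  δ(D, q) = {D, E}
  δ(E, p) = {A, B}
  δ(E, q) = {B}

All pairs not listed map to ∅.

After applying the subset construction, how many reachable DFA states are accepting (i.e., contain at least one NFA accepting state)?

Start state of the DFA: {A}.
{A} --p--> {A}  [seen]
{A} --q--> {B, C}  [new]
{B, C} --p--> {B, C, D, E}  [new]
{B, C} --q--> {A, B, C}  [new]
{B, C, D, E} --p--> {A, B, C, D, E}  [new]
{B, C, D, E} --q--> {A, B, C, D, E}  [seen]
{A, B, C} --p--> {A, B, C, D, E}  [seen]
{A, B, C} --q--> {A, B, C}  [seen]
{A, B, C, D, E} --p--> {A, B, C, D, E}  [seen]
{A, B, C, D, E} --q--> {A, B, C, D, E}  [seen]
Reachable DFA states: {A}, {B, C}, {B, C, D, E}, {A, B, C}, {A, B, C, D, E}.
Accepting DFA states (contain an NFA accepting state): {A}, {B, C, D, E}, {A, B, C}, {A, B, C, D, E}.

4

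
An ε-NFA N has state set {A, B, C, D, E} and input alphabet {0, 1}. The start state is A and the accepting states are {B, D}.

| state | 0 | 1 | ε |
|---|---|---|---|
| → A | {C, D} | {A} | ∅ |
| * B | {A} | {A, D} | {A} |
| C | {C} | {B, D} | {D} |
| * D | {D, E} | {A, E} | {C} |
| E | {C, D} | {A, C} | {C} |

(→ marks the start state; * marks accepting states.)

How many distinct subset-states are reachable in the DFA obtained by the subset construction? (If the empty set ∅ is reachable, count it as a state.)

Start state of the DFA: {A} (ε-closure of the NFA start).
{A} --0--> {C, D}  [new]
{A} --1--> {A}  [seen]
{C, D} --0--> {C, D, E}  [new]
{C, D} --1--> {A, B, C, D, E}  [new]
{C, D, E} --0--> {C, D, E}  [seen]
{C, D, E} --1--> {A, B, C, D, E}  [seen]
{A, B, C, D, E} --0--> {A, C, D, E}  [new]
{A, B, C, D, E} --1--> {A, B, C, D, E}  [seen]
{A, C, D, E} --0--> {C, D, E}  [seen]
{A, C, D, E} --1--> {A, B, C, D, E}  [seen]
Reachable DFA states: {A}, {C, D}, {C, D, E}, {A, B, C, D, E}, {A, C, D, E}.

5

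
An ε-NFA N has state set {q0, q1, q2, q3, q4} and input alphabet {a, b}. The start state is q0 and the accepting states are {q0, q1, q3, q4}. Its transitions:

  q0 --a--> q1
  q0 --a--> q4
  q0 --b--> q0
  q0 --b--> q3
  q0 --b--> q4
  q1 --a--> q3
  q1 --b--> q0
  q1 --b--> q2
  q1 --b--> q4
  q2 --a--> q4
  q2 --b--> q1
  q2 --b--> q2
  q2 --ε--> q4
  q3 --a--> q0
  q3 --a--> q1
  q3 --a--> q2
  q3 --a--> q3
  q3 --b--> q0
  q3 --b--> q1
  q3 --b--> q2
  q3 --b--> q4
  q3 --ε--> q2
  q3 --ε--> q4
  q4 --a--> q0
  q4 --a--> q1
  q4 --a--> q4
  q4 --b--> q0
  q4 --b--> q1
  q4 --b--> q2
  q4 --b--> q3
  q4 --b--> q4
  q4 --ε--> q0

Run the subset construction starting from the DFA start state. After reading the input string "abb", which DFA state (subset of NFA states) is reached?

Start: {q0}.
δ(q0,a) = {q1, q4}.
Union: {q1, q4}.
ε-closure gives {q0, q1, q4}.
After a: {q0, q1, q4}.
δ(q0,b) = {q0, q3, q4}; δ(q1,b) = {q0, q2, q4}; δ(q4,b) = {q0, q1, q2, q3, q4}.
Union: {q0, q1, q2, q3, q4}.
After b: {q0, q1, q2, q3, q4}.
δ(q0,b) = {q0, q3, q4}; δ(q1,b) = {q0, q2, q4}; δ(q2,b) = {q1, q2}; δ(q3,b) = {q0, q1, q2, q4}; δ(q4,b) = {q0, q1, q2, q3, q4}.
Union: {q0, q1, q2, q3, q4}.
After b: {q0, q1, q2, q3, q4}.

{q0, q1, q2, q3, q4}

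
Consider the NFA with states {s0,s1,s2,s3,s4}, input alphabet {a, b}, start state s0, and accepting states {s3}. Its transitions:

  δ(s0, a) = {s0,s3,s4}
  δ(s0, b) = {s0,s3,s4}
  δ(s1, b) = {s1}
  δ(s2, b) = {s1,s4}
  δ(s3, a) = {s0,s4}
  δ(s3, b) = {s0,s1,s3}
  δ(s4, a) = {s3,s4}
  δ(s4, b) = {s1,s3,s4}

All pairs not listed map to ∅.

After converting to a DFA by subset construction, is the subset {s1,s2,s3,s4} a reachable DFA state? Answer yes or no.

no

Start state of the DFA: {s0}.
{s0} --a--> {s0,s3,s4}  [new]
{s0} --b--> {s0,s3,s4}  [seen]
{s0,s3,s4} --a--> {s0,s3,s4}  [seen]
{s0,s3,s4} --b--> {s0,s1,s3,s4}  [new]
{s0,s1,s3,s4} --a--> {s0,s3,s4}  [seen]
{s0,s1,s3,s4} --b--> {s0,s1,s3,s4}  [seen]
Reachable DFA states: {s0}, {s0,s3,s4}, {s0,s1,s3,s4}.
{s1,s2,s3,s4} is not among them.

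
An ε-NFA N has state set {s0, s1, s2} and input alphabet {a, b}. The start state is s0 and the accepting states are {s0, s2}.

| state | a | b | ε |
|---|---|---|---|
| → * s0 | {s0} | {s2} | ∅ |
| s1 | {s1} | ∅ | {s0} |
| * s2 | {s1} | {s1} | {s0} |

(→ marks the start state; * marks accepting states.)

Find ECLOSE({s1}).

Begin with {s1}.
s1 →ε {s0}; add s0.
ε-closure = {s0, s1}.

{s0, s1}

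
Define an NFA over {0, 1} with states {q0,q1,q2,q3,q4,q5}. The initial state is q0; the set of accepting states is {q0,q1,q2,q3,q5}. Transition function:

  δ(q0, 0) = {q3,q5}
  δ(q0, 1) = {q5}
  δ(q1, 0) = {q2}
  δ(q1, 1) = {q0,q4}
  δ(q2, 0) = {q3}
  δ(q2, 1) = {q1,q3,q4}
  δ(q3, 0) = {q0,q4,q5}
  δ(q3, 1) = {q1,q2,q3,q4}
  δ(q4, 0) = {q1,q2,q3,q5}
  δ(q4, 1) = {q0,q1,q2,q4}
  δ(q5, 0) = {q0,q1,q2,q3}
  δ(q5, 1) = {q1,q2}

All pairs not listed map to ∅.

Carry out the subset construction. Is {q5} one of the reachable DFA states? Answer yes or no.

yes

Start state of the DFA: {q0}.
{q0} --0--> {q3,q5}  [new]
{q0} --1--> {q5}  [new]
{q3,q5} --0--> {q0,q1,q2,q3,q4,q5}  [new]
{q3,q5} --1--> {q1,q2,q3,q4}  [new]
{q5} --0--> {q0,q1,q2,q3}  [new]
{q5} --1--> {q1,q2}  [new]
{q0,q1,q2,q3,q4,q5} --0--> {q0,q1,q2,q3,q4,q5}  [seen]
{q0,q1,q2,q3,q4,q5} --1--> {q0,q1,q2,q3,q4,q5}  [seen]
{q1,q2,q3,q4} --0--> {q0,q1,q2,q3,q4,q5}  [seen]
{q1,q2,q3,q4} --1--> {q0,q1,q2,q3,q4}  [new]
{q0,q1,q2,q3} --0--> {q0,q2,q3,q4,q5}  [new]
{q0,q1,q2,q3} --1--> {q0,q1,q2,q3,q4,q5}  [seen]
{q1,q2} --0--> {q2,q3}  [new]
{q1,q2} --1--> {q0,q1,q3,q4}  [new]
{q0,q1,q2,q3,q4} --0--> {q0,q1,q2,q3,q4,q5}  [seen]
{q0,q1,q2,q3,q4} --1--> {q0,q1,q2,q3,q4,q5}  [seen]
{q0,q2,q3,q4,q5} --0--> {q0,q1,q2,q3,q4,q5}  [seen]
{q0,q2,q3,q4,q5} --1--> {q0,q1,q2,q3,q4,q5}  [seen]
{q2,q3} --0--> {q0,q3,q4,q5}  [new]
{q2,q3} --1--> {q1,q2,q3,q4}  [seen]
{q0,q1,q3,q4} --0--> {q0,q1,q2,q3,q4,q5}  [seen]
{q0,q1,q3,q4} --1--> {q0,q1,q2,q3,q4,q5}  [seen]
{q0,q3,q4,q5} --0--> {q0,q1,q2,q3,q4,q5}  [seen]
{q0,q3,q4,q5} --1--> {q0,q1,q2,q3,q4,q5}  [seen]
Reachable DFA states: {q0}, {q3,q5}, {q5}, {q0,q1,q2,q3,q4,q5}, {q1,q2,q3,q4}, {q0,q1,q2,q3}, {q1,q2}, {q0,q1,q2,q3,q4}, {q0,q2,q3,q4,q5}, {q2,q3}, {q0,q1,q3,q4}, {q0,q3,q4,q5}.
{q5} is among them.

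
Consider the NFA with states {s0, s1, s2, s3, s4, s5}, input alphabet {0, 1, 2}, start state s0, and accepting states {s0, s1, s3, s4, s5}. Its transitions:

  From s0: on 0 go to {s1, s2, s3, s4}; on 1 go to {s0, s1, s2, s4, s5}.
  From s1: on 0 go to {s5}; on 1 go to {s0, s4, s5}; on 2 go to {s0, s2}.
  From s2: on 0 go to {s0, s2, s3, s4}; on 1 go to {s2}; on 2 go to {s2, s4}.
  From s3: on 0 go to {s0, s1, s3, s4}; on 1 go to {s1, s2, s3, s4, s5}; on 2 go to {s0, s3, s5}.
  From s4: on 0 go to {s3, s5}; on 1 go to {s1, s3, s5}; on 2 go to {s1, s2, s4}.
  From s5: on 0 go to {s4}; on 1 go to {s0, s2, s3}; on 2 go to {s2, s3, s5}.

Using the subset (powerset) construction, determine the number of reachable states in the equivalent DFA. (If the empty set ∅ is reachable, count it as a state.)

5

Start state of the DFA: {s0}.
{s0} --0--> {s1, s2, s3, s4}  [new]
{s0} --1--> {s0, s1, s2, s4, s5}  [new]
{s0} --2--> ∅  [new]
{s1, s2, s3, s4} --0--> {s0, s1, s2, s3, s4, s5}  [new]
{s1, s2, s3, s4} --1--> {s0, s1, s2, s3, s4, s5}  [seen]
{s1, s2, s3, s4} --2--> {s0, s1, s2, s3, s4, s5}  [seen]
{s0, s1, s2, s4, s5} --0--> {s0, s1, s2, s3, s4, s5}  [seen]
{s0, s1, s2, s4, s5} --1--> {s0, s1, s2, s3, s4, s5}  [seen]
{s0, s1, s2, s4, s5} --2--> {s0, s1, s2, s3, s4, s5}  [seen]
∅ --0--> ∅  [seen]
∅ --1--> ∅  [seen]
∅ --2--> ∅  [seen]
{s0, s1, s2, s3, s4, s5} --0--> {s0, s1, s2, s3, s4, s5}  [seen]
{s0, s1, s2, s3, s4, s5} --1--> {s0, s1, s2, s3, s4, s5}  [seen]
{s0, s1, s2, s3, s4, s5} --2--> {s0, s1, s2, s3, s4, s5}  [seen]
Reachable DFA states: {s0}, {s1, s2, s3, s4}, {s0, s1, s2, s4, s5}, ∅, {s0, s1, s2, s3, s4, s5}.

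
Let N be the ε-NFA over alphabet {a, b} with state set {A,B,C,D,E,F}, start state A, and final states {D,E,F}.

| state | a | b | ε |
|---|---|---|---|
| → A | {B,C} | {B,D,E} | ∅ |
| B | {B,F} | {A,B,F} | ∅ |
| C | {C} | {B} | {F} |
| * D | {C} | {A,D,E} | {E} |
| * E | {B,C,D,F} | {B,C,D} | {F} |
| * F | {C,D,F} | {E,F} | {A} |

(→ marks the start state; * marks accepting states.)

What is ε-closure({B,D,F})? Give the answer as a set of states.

{A,B,D,E,F}

Begin with {B,D,F}.
D →ε {E}; add E.
F →ε {A}; add A.
ε-closure = {A,B,D,E,F}.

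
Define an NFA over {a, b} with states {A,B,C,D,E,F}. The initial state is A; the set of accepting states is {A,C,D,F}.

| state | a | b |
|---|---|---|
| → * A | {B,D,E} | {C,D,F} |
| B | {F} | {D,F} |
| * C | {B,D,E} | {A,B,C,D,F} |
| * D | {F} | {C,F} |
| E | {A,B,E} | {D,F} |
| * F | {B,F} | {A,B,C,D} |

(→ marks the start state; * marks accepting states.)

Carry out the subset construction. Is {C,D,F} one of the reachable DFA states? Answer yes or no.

Start state of the DFA: {A}.
{A} --a--> {B,D,E}  [new]
{A} --b--> {C,D,F}  [new]
{B,D,E} --a--> {A,B,E,F}  [new]
{B,D,E} --b--> {C,D,F}  [seen]
{C,D,F} --a--> {B,D,E,F}  [new]
{C,D,F} --b--> {A,B,C,D,F}  [new]
{A,B,E,F} --a--> {A,B,D,E,F}  [new]
{A,B,E,F} --b--> {A,B,C,D,F}  [seen]
{B,D,E,F} --a--> {A,B,E,F}  [seen]
{B,D,E,F} --b--> {A,B,C,D,F}  [seen]
{A,B,C,D,F} --a--> {B,D,E,F}  [seen]
{A,B,C,D,F} --b--> {A,B,C,D,F}  [seen]
{A,B,D,E,F} --a--> {A,B,D,E,F}  [seen]
{A,B,D,E,F} --b--> {A,B,C,D,F}  [seen]
Reachable DFA states: {A}, {B,D,E}, {C,D,F}, {A,B,E,F}, {B,D,E,F}, {A,B,C,D,F}, {A,B,D,E,F}.
{C,D,F} is among them.

yes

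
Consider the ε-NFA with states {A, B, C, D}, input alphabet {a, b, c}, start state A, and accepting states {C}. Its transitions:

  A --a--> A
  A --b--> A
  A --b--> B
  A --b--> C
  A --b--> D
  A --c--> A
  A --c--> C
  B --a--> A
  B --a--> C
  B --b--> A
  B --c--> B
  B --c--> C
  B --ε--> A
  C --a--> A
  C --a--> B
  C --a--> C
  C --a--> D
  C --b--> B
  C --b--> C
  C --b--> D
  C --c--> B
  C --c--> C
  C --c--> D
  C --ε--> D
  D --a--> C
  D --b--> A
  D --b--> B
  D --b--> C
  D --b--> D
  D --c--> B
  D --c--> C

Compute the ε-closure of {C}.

Begin with {C}.
C →ε {D}; add D.
ε-closure = {C, D}.

{C, D}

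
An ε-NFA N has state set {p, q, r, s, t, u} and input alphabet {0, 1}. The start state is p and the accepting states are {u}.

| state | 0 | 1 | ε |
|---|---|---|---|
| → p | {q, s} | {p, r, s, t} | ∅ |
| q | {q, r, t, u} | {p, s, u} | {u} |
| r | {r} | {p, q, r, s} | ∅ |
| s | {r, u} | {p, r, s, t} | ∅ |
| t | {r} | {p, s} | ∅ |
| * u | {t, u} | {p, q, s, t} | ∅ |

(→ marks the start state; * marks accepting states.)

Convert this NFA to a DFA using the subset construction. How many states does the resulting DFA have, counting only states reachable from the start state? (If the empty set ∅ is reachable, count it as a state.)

Start state of the DFA: {p} (ε-closure of the NFA start).
{p} --0--> {q, s, u}  [new]
{p} --1--> {p, r, s, t}  [new]
{q, s, u} --0--> {q, r, t, u}  [new]
{q, s, u} --1--> {p, q, r, s, t, u}  [new]
{p, r, s, t} --0--> {q, r, s, u}  [new]
{p, r, s, t} --1--> {p, q, r, s, t, u}  [seen]
{q, r, t, u} --0--> {q, r, t, u}  [seen]
{q, r, t, u} --1--> {p, q, r, s, t, u}  [seen]
{p, q, r, s, t, u} --0--> {q, r, s, t, u}  [new]
{p, q, r, s, t, u} --1--> {p, q, r, s, t, u}  [seen]
{q, r, s, u} --0--> {q, r, t, u}  [seen]
{q, r, s, u} --1--> {p, q, r, s, t, u}  [seen]
{q, r, s, t, u} --0--> {q, r, t, u}  [seen]
{q, r, s, t, u} --1--> {p, q, r, s, t, u}  [seen]
Reachable DFA states: {p}, {q, s, u}, {p, r, s, t}, {q, r, t, u}, {p, q, r, s, t, u}, {q, r, s, u}, {q, r, s, t, u}.

7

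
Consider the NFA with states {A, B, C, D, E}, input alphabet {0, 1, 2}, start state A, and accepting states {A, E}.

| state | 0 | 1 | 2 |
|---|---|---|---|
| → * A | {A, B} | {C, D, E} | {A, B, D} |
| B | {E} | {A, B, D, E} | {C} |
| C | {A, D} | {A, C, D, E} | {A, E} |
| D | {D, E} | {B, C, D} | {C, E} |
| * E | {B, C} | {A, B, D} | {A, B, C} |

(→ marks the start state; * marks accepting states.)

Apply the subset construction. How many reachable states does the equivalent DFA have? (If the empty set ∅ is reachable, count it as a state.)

Start state of the DFA: {A}.
{A} --0--> {A, B}  [new]
{A} --1--> {C, D, E}  [new]
{A} --2--> {A, B, D}  [new]
{A, B} --0--> {A, B, E}  [new]
{A, B} --1--> {A, B, C, D, E}  [new]
{A, B} --2--> {A, B, C, D}  [new]
{C, D, E} --0--> {A, B, C, D, E}  [seen]
{C, D, E} --1--> {A, B, C, D, E}  [seen]
{C, D, E} --2--> {A, B, C, E}  [new]
{A, B, D} --0--> {A, B, D, E}  [new]
{A, B, D} --1--> {A, B, C, D, E}  [seen]
{A, B, D} --2--> {A, B, C, D, E}  [seen]
{A, B, E} --0--> {A, B, C, E}  [seen]
{A, B, E} --1--> {A, B, C, D, E}  [seen]
{A, B, E} --2--> {A, B, C, D}  [seen]
{A, B, C, D, E} --0--> {A, B, C, D, E}  [seen]
{A, B, C, D, E} --1--> {A, B, C, D, E}  [seen]
{A, B, C, D, E} --2--> {A, B, C, D, E}  [seen]
{A, B, C, D} --0--> {A, B, D, E}  [seen]
{A, B, C, D} --1--> {A, B, C, D, E}  [seen]
{A, B, C, D} --2--> {A, B, C, D, E}  [seen]
{A, B, C, E} --0--> {A, B, C, D, E}  [seen]
{A, B, C, E} --1--> {A, B, C, D, E}  [seen]
{A, B, C, E} --2--> {A, B, C, D, E}  [seen]
{A, B, D, E} --0--> {A, B, C, D, E}  [seen]
{A, B, D, E} --1--> {A, B, C, D, E}  [seen]
{A, B, D, E} --2--> {A, B, C, D, E}  [seen]
Reachable DFA states: {A}, {A, B}, {C, D, E}, {A, B, D}, {A, B, E}, {A, B, C, D, E}, {A, B, C, D}, {A, B, C, E}, {A, B, D, E}.

9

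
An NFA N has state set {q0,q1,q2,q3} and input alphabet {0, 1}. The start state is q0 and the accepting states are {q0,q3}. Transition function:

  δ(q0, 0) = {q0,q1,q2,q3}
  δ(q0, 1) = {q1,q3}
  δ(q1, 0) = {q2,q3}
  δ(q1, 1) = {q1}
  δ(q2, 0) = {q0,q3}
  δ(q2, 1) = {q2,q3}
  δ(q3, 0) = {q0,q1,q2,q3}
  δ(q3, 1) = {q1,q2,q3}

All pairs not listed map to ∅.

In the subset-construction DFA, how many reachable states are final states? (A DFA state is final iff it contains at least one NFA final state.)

4

Start state of the DFA: {q0}.
{q0} --0--> {q0,q1,q2,q3}  [new]
{q0} --1--> {q1,q3}  [new]
{q0,q1,q2,q3} --0--> {q0,q1,q2,q3}  [seen]
{q0,q1,q2,q3} --1--> {q1,q2,q3}  [new]
{q1,q3} --0--> {q0,q1,q2,q3}  [seen]
{q1,q3} --1--> {q1,q2,q3}  [seen]
{q1,q2,q3} --0--> {q0,q1,q2,q3}  [seen]
{q1,q2,q3} --1--> {q1,q2,q3}  [seen]
Reachable DFA states: {q0}, {q0,q1,q2,q3}, {q1,q3}, {q1,q2,q3}.
Accepting DFA states (contain an NFA accepting state): {q0}, {q0,q1,q2,q3}, {q1,q3}, {q1,q2,q3}.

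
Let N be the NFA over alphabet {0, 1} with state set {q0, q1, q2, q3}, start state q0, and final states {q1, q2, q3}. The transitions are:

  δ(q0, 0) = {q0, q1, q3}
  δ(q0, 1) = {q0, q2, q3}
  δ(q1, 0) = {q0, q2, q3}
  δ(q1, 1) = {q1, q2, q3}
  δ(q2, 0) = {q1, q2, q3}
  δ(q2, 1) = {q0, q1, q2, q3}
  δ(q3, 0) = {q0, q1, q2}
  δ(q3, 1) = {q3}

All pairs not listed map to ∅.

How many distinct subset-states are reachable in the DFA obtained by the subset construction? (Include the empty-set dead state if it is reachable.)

Start state of the DFA: {q0}.
{q0} --0--> {q0, q1, q3}  [new]
{q0} --1--> {q0, q2, q3}  [new]
{q0, q1, q3} --0--> {q0, q1, q2, q3}  [new]
{q0, q1, q3} --1--> {q0, q1, q2, q3}  [seen]
{q0, q2, q3} --0--> {q0, q1, q2, q3}  [seen]
{q0, q2, q3} --1--> {q0, q1, q2, q3}  [seen]
{q0, q1, q2, q3} --0--> {q0, q1, q2, q3}  [seen]
{q0, q1, q2, q3} --1--> {q0, q1, q2, q3}  [seen]
Reachable DFA states: {q0}, {q0, q1, q3}, {q0, q2, q3}, {q0, q1, q2, q3}.

4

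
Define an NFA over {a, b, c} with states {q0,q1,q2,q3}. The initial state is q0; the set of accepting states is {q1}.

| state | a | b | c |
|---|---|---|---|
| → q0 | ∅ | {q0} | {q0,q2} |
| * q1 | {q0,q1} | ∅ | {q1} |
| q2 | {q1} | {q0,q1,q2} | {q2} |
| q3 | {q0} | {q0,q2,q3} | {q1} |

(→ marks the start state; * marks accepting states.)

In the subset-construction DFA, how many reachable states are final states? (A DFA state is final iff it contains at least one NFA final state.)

3

Start state of the DFA: {q0}.
{q0} --a--> ∅  [new]
{q0} --b--> {q0}  [seen]
{q0} --c--> {q0,q2}  [new]
∅ --a--> ∅  [seen]
∅ --b--> ∅  [seen]
∅ --c--> ∅  [seen]
{q0,q2} --a--> {q1}  [new]
{q0,q2} --b--> {q0,q1,q2}  [new]
{q0,q2} --c--> {q0,q2}  [seen]
{q1} --a--> {q0,q1}  [new]
{q1} --b--> ∅  [seen]
{q1} --c--> {q1}  [seen]
{q0,q1,q2} --a--> {q0,q1}  [seen]
{q0,q1,q2} --b--> {q0,q1,q2}  [seen]
{q0,q1,q2} --c--> {q0,q1,q2}  [seen]
{q0,q1} --a--> {q0,q1}  [seen]
{q0,q1} --b--> {q0}  [seen]
{q0,q1} --c--> {q0,q1,q2}  [seen]
Reachable DFA states: {q0}, ∅, {q0,q2}, {q1}, {q0,q1,q2}, {q0,q1}.
Accepting DFA states (contain an NFA accepting state): {q1}, {q0,q1,q2}, {q0,q1}.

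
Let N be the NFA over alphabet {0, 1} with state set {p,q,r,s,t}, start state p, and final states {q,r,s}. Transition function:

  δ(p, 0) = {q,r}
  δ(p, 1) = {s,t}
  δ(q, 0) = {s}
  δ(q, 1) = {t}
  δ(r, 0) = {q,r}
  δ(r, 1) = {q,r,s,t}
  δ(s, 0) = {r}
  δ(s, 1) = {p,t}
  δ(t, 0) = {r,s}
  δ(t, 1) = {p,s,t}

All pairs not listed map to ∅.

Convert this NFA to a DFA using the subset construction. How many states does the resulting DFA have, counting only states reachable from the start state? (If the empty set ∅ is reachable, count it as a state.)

Start state of the DFA: {p}.
{p} --0--> {q,r}  [new]
{p} --1--> {s,t}  [new]
{q,r} --0--> {q,r,s}  [new]
{q,r} --1--> {q,r,s,t}  [new]
{s,t} --0--> {r,s}  [new]
{s,t} --1--> {p,s,t}  [new]
{q,r,s} --0--> {q,r,s}  [seen]
{q,r,s} --1--> {p,q,r,s,t}  [new]
{q,r,s,t} --0--> {q,r,s}  [seen]
{q,r,s,t} --1--> {p,q,r,s,t}  [seen]
{r,s} --0--> {q,r}  [seen]
{r,s} --1--> {p,q,r,s,t}  [seen]
{p,s,t} --0--> {q,r,s}  [seen]
{p,s,t} --1--> {p,s,t}  [seen]
{p,q,r,s,t} --0--> {q,r,s}  [seen]
{p,q,r,s,t} --1--> {p,q,r,s,t}  [seen]
Reachable DFA states: {p}, {q,r}, {s,t}, {q,r,s}, {q,r,s,t}, {r,s}, {p,s,t}, {p,q,r,s,t}.

8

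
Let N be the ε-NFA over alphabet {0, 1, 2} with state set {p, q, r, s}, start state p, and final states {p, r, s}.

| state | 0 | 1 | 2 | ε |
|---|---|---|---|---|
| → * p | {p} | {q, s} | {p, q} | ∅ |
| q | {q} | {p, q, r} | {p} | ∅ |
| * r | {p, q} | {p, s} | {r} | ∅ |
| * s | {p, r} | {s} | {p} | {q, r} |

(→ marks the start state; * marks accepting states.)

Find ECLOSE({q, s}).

{q, r, s}

Begin with {q, s}.
s →ε {q, r}; add r.
ε-closure = {q, r, s}.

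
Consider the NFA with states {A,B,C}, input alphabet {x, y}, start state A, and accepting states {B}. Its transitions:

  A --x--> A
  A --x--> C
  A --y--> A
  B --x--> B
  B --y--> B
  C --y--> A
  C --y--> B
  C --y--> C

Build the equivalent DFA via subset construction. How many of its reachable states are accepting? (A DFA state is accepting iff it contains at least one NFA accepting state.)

Start state of the DFA: {A}.
{A} --x--> {A,C}  [new]
{A} --y--> {A}  [seen]
{A,C} --x--> {A,C}  [seen]
{A,C} --y--> {A,B,C}  [new]
{A,B,C} --x--> {A,B,C}  [seen]
{A,B,C} --y--> {A,B,C}  [seen]
Reachable DFA states: {A}, {A,C}, {A,B,C}.
Accepting DFA states (contain an NFA accepting state): {A,B,C}.

1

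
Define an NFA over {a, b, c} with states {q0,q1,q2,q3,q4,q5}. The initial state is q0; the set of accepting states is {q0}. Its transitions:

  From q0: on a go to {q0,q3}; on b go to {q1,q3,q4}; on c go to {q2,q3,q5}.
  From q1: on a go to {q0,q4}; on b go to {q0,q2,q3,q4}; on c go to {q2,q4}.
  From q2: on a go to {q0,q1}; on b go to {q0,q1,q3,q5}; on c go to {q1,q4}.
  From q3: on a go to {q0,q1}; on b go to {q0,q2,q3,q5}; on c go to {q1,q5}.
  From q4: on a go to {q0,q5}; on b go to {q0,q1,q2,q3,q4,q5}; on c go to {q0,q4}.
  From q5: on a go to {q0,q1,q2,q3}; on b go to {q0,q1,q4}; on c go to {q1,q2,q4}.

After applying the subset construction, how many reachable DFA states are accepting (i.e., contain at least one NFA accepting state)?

11

Start state of the DFA: {q0}.
{q0} --a--> {q0,q3}  [new]
{q0} --b--> {q1,q3,q4}  [new]
{q0} --c--> {q2,q3,q5}  [new]
{q0,q3} --a--> {q0,q1,q3}  [new]
{q0,q3} --b--> {q0,q1,q2,q3,q4,q5}  [new]
{q0,q3} --c--> {q1,q2,q3,q5}  [new]
{q1,q3,q4} --a--> {q0,q1,q4,q5}  [new]
{q1,q3,q4} --b--> {q0,q1,q2,q3,q4,q5}  [seen]
{q1,q3,q4} --c--> {q0,q1,q2,q4,q5}  [new]
{q2,q3,q5} --a--> {q0,q1,q2,q3}  [new]
{q2,q3,q5} --b--> {q0,q1,q2,q3,q4,q5}  [seen]
{q2,q3,q5} --c--> {q1,q2,q4,q5}  [new]
{q0,q1,q3} --a--> {q0,q1,q3,q4}  [new]
{q0,q1,q3} --b--> {q0,q1,q2,q3,q4,q5}  [seen]
{q0,q1,q3} --c--> {q1,q2,q3,q4,q5}  [new]
{q0,q1,q2,q3,q4,q5} --a--> {q0,q1,q2,q3,q4,q5}  [seen]
{q0,q1,q2,q3,q4,q5} --b--> {q0,q1,q2,q3,q4,q5}  [seen]
{q0,q1,q2,q3,q4,q5} --c--> {q0,q1,q2,q3,q4,q5}  [seen]
{q1,q2,q3,q5} --a--> {q0,q1,q2,q3,q4}  [new]
{q1,q2,q3,q5} --b--> {q0,q1,q2,q3,q4,q5}  [seen]
{q1,q2,q3,q5} --c--> {q1,q2,q4,q5}  [seen]
{q0,q1,q4,q5} --a--> {q0,q1,q2,q3,q4,q5}  [seen]
{q0,q1,q4,q5} --b--> {q0,q1,q2,q3,q4,q5}  [seen]
{q0,q1,q4,q5} --c--> {q0,q1,q2,q3,q4,q5}  [seen]
{q0,q1,q2,q4,q5} --a--> {q0,q1,q2,q3,q4,q5}  [seen]
{q0,q1,q2,q4,q5} --b--> {q0,q1,q2,q3,q4,q5}  [seen]
{q0,q1,q2,q4,q5} --c--> {q0,q1,q2,q3,q4,q5}  [seen]
{q0,q1,q2,q3} --a--> {q0,q1,q3,q4}  [seen]
{q0,q1,q2,q3} --b--> {q0,q1,q2,q3,q4,q5}  [seen]
{q0,q1,q2,q3} --c--> {q1,q2,q3,q4,q5}  [seen]
{q1,q2,q4,q5} --a--> {q0,q1,q2,q3,q4,q5}  [seen]
{q1,q2,q4,q5} --b--> {q0,q1,q2,q3,q4,q5}  [seen]
{q1,q2,q4,q5} --c--> {q0,q1,q2,q4}  [new]
{q0,q1,q3,q4} --a--> {q0,q1,q3,q4,q5}  [new]
{q0,q1,q3,q4} --b--> {q0,q1,q2,q3,q4,q5}  [seen]
{q0,q1,q3,q4} --c--> {q0,q1,q2,q3,q4,q5}  [seen]
{q1,q2,q3,q4,q5} --a--> {q0,q1,q2,q3,q4,q5}  [seen]
{q1,q2,q3,q4,q5} --b--> {q0,q1,q2,q3,q4,q5}  [seen]
{q1,q2,q3,q4,q5} --c--> {q0,q1,q2,q4,q5}  [seen]
{q0,q1,q2,q3,q4} --a--> {q0,q1,q3,q4,q5}  [seen]
{q0,q1,q2,q3,q4} --b--> {q0,q1,q2,q3,q4,q5}  [seen]
{q0,q1,q2,q3,q4} --c--> {q0,q1,q2,q3,q4,q5}  [seen]
{q0,q1,q2,q4} --a--> {q0,q1,q3,q4,q5}  [seen]
{q0,q1,q2,q4} --b--> {q0,q1,q2,q3,q4,q5}  [seen]
{q0,q1,q2,q4} --c--> {q0,q1,q2,q3,q4,q5}  [seen]
{q0,q1,q3,q4,q5} --a--> {q0,q1,q2,q3,q4,q5}  [seen]
{q0,q1,q3,q4,q5} --b--> {q0,q1,q2,q3,q4,q5}  [seen]
{q0,q1,q3,q4,q5} --c--> {q0,q1,q2,q3,q4,q5}  [seen]
Reachable DFA states: {q0}, {q0,q3}, {q1,q3,q4}, {q2,q3,q5}, {q0,q1,q3}, {q0,q1,q2,q3,q4,q5}, {q1,q2,q3,q5}, {q0,q1,q4,q5}, {q0,q1,q2,q4,q5}, {q0,q1,q2,q3}, {q1,q2,q4,q5}, {q0,q1,q3,q4}, {q1,q2,q3,q4,q5}, {q0,q1,q2,q3,q4}, {q0,q1,q2,q4}, {q0,q1,q3,q4,q5}.
Accepting DFA states (contain an NFA accepting state): {q0}, {q0,q3}, {q0,q1,q3}, {q0,q1,q2,q3,q4,q5}, {q0,q1,q4,q5}, {q0,q1,q2,q4,q5}, {q0,q1,q2,q3}, {q0,q1,q3,q4}, {q0,q1,q2,q3,q4}, {q0,q1,q2,q4}, {q0,q1,q3,q4,q5}.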